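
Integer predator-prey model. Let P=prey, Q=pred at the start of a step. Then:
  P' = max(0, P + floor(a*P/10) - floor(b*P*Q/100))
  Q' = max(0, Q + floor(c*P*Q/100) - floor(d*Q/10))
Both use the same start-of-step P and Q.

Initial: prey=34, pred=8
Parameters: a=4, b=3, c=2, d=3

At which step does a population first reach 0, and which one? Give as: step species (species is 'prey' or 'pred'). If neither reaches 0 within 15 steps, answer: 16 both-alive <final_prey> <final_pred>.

Answer: 7 prey

Derivation:
Step 1: prey: 34+13-8=39; pred: 8+5-2=11
Step 2: prey: 39+15-12=42; pred: 11+8-3=16
Step 3: prey: 42+16-20=38; pred: 16+13-4=25
Step 4: prey: 38+15-28=25; pred: 25+19-7=37
Step 5: prey: 25+10-27=8; pred: 37+18-11=44
Step 6: prey: 8+3-10=1; pred: 44+7-13=38
Step 7: prey: 1+0-1=0; pred: 38+0-11=27
First extinction: prey at step 7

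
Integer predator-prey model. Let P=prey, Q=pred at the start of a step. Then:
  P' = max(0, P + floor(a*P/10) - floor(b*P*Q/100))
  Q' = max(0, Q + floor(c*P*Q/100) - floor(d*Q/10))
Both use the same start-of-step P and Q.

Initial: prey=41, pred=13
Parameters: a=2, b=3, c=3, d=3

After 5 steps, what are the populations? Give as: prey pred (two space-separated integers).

Answer: 0 25

Derivation:
Step 1: prey: 41+8-15=34; pred: 13+15-3=25
Step 2: prey: 34+6-25=15; pred: 25+25-7=43
Step 3: prey: 15+3-19=0; pred: 43+19-12=50
Step 4: prey: 0+0-0=0; pred: 50+0-15=35
Step 5: prey: 0+0-0=0; pred: 35+0-10=25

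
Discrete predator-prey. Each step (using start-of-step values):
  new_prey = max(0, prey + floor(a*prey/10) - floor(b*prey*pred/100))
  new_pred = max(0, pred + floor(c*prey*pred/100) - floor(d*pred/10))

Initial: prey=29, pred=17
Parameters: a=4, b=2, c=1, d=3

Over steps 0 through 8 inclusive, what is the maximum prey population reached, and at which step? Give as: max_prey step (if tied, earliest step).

Answer: 40 5

Derivation:
Step 1: prey: 29+11-9=31; pred: 17+4-5=16
Step 2: prey: 31+12-9=34; pred: 16+4-4=16
Step 3: prey: 34+13-10=37; pred: 16+5-4=17
Step 4: prey: 37+14-12=39; pred: 17+6-5=18
Step 5: prey: 39+15-14=40; pred: 18+7-5=20
Step 6: prey: 40+16-16=40; pred: 20+8-6=22
Step 7: prey: 40+16-17=39; pred: 22+8-6=24
Step 8: prey: 39+15-18=36; pred: 24+9-7=26
Max prey = 40 at step 5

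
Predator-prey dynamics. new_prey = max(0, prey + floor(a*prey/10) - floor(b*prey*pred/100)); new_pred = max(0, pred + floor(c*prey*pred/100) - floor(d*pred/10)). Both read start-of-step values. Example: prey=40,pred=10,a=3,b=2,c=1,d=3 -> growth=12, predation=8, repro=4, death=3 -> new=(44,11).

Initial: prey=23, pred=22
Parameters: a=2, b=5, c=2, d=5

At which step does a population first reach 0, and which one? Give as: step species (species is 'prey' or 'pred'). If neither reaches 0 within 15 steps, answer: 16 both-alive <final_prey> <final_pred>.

Step 1: prey: 23+4-25=2; pred: 22+10-11=21
Step 2: prey: 2+0-2=0; pred: 21+0-10=11
First extinction: prey at step 2

Answer: 2 prey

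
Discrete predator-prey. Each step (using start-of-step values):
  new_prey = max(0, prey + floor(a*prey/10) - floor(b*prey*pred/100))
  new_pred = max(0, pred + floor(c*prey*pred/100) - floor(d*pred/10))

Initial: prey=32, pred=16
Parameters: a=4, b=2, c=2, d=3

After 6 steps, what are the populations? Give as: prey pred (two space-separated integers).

Answer: 2 42

Derivation:
Step 1: prey: 32+12-10=34; pred: 16+10-4=22
Step 2: prey: 34+13-14=33; pred: 22+14-6=30
Step 3: prey: 33+13-19=27; pred: 30+19-9=40
Step 4: prey: 27+10-21=16; pred: 40+21-12=49
Step 5: prey: 16+6-15=7; pred: 49+15-14=50
Step 6: prey: 7+2-7=2; pred: 50+7-15=42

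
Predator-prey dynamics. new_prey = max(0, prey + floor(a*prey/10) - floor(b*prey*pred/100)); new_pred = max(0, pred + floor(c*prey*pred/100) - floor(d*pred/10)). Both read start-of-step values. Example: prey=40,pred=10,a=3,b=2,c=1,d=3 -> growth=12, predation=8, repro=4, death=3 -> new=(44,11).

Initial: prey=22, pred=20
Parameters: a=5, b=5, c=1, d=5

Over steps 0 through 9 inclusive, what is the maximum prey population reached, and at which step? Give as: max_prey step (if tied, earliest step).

Step 1: prey: 22+11-22=11; pred: 20+4-10=14
Step 2: prey: 11+5-7=9; pred: 14+1-7=8
Step 3: prey: 9+4-3=10; pred: 8+0-4=4
Step 4: prey: 10+5-2=13; pred: 4+0-2=2
Step 5: prey: 13+6-1=18; pred: 2+0-1=1
Step 6: prey: 18+9-0=27; pred: 1+0-0=1
Step 7: prey: 27+13-1=39; pred: 1+0-0=1
Step 8: prey: 39+19-1=57; pred: 1+0-0=1
Step 9: prey: 57+28-2=83; pred: 1+0-0=1
Max prey = 83 at step 9

Answer: 83 9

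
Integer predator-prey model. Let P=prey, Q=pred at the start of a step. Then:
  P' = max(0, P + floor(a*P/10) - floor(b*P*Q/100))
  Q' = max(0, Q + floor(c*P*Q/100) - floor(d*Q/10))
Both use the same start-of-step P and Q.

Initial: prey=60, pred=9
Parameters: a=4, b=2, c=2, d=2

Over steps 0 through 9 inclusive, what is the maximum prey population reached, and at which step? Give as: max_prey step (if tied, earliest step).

Answer: 77 2

Derivation:
Step 1: prey: 60+24-10=74; pred: 9+10-1=18
Step 2: prey: 74+29-26=77; pred: 18+26-3=41
Step 3: prey: 77+30-63=44; pred: 41+63-8=96
Step 4: prey: 44+17-84=0; pred: 96+84-19=161
Step 5: prey: 0+0-0=0; pred: 161+0-32=129
Step 6: prey: 0+0-0=0; pred: 129+0-25=104
Step 7: prey: 0+0-0=0; pred: 104+0-20=84
Step 8: prey: 0+0-0=0; pred: 84+0-16=68
Step 9: prey: 0+0-0=0; pred: 68+0-13=55
Max prey = 77 at step 2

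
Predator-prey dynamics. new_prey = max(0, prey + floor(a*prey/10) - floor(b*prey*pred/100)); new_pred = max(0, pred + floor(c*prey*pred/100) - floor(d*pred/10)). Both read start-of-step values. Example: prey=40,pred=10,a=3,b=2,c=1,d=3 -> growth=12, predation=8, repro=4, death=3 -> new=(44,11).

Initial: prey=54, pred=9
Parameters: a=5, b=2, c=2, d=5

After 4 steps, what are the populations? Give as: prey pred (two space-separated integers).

Answer: 24 134

Derivation:
Step 1: prey: 54+27-9=72; pred: 9+9-4=14
Step 2: prey: 72+36-20=88; pred: 14+20-7=27
Step 3: prey: 88+44-47=85; pred: 27+47-13=61
Step 4: prey: 85+42-103=24; pred: 61+103-30=134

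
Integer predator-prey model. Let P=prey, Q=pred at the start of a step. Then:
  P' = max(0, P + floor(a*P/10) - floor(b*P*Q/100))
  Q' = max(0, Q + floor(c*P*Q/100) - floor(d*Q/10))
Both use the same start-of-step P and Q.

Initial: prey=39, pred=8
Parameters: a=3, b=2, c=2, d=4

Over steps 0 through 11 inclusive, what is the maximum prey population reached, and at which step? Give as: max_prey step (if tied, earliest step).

Answer: 48 2

Derivation:
Step 1: prey: 39+11-6=44; pred: 8+6-3=11
Step 2: prey: 44+13-9=48; pred: 11+9-4=16
Step 3: prey: 48+14-15=47; pred: 16+15-6=25
Step 4: prey: 47+14-23=38; pred: 25+23-10=38
Step 5: prey: 38+11-28=21; pred: 38+28-15=51
Step 6: prey: 21+6-21=6; pred: 51+21-20=52
Step 7: prey: 6+1-6=1; pred: 52+6-20=38
Step 8: prey: 1+0-0=1; pred: 38+0-15=23
Step 9: prey: 1+0-0=1; pred: 23+0-9=14
Step 10: prey: 1+0-0=1; pred: 14+0-5=9
Step 11: prey: 1+0-0=1; pred: 9+0-3=6
Max prey = 48 at step 2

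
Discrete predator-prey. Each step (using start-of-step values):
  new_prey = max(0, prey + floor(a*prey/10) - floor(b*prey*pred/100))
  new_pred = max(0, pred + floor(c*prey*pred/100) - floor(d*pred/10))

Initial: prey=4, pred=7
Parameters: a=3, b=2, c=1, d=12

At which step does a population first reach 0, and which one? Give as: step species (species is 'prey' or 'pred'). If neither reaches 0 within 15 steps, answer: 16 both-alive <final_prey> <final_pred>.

Step 1: prey: 4+1-0=5; pred: 7+0-8=0
First extinction: pred at step 1

Answer: 1 pred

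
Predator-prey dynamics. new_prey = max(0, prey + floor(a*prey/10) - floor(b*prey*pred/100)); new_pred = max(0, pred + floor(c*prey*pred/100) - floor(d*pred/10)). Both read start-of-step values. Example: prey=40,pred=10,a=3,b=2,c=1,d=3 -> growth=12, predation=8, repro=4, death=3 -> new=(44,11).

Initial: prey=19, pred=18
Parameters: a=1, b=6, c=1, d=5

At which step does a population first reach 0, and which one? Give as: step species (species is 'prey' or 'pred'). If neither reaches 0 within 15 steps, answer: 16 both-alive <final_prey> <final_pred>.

Step 1: prey: 19+1-20=0; pred: 18+3-9=12
First extinction: prey at step 1

Answer: 1 prey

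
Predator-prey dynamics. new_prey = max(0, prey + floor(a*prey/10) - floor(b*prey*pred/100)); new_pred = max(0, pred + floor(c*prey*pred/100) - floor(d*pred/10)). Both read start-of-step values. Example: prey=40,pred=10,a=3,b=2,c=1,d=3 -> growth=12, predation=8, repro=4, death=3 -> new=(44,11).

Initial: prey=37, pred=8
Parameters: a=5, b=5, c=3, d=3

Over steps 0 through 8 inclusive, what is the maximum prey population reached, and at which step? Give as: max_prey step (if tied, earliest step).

Answer: 41 1

Derivation:
Step 1: prey: 37+18-14=41; pred: 8+8-2=14
Step 2: prey: 41+20-28=33; pred: 14+17-4=27
Step 3: prey: 33+16-44=5; pred: 27+26-8=45
Step 4: prey: 5+2-11=0; pred: 45+6-13=38
Step 5: prey: 0+0-0=0; pred: 38+0-11=27
Step 6: prey: 0+0-0=0; pred: 27+0-8=19
Step 7: prey: 0+0-0=0; pred: 19+0-5=14
Step 8: prey: 0+0-0=0; pred: 14+0-4=10
Max prey = 41 at step 1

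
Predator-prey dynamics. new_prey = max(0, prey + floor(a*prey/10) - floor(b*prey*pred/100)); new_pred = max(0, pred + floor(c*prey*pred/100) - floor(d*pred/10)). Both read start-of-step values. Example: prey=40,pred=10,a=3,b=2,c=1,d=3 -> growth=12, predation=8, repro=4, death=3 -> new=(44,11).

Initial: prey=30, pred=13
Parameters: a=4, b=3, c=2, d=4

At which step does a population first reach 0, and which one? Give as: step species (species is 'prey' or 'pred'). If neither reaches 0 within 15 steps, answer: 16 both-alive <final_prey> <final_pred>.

Answer: 16 both-alive 27 4

Derivation:
Step 1: prey: 30+12-11=31; pred: 13+7-5=15
Step 2: prey: 31+12-13=30; pred: 15+9-6=18
Step 3: prey: 30+12-16=26; pred: 18+10-7=21
Step 4: prey: 26+10-16=20; pred: 21+10-8=23
Step 5: prey: 20+8-13=15; pred: 23+9-9=23
Step 6: prey: 15+6-10=11; pred: 23+6-9=20
Step 7: prey: 11+4-6=9; pred: 20+4-8=16
Step 8: prey: 9+3-4=8; pred: 16+2-6=12
Step 9: prey: 8+3-2=9; pred: 12+1-4=9
Step 10: prey: 9+3-2=10; pred: 9+1-3=7
Step 11: prey: 10+4-2=12; pred: 7+1-2=6
Step 12: prey: 12+4-2=14; pred: 6+1-2=5
Step 13: prey: 14+5-2=17; pred: 5+1-2=4
Step 14: prey: 17+6-2=21; pred: 4+1-1=4
Step 15: prey: 21+8-2=27; pred: 4+1-1=4
No extinction within 15 steps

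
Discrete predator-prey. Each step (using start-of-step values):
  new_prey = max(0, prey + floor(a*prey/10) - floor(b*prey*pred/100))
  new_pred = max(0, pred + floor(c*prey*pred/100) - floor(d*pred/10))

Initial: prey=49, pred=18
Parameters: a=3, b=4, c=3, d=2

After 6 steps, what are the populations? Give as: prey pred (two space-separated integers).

Answer: 0 29

Derivation:
Step 1: prey: 49+14-35=28; pred: 18+26-3=41
Step 2: prey: 28+8-45=0; pred: 41+34-8=67
Step 3: prey: 0+0-0=0; pred: 67+0-13=54
Step 4: prey: 0+0-0=0; pred: 54+0-10=44
Step 5: prey: 0+0-0=0; pred: 44+0-8=36
Step 6: prey: 0+0-0=0; pred: 36+0-7=29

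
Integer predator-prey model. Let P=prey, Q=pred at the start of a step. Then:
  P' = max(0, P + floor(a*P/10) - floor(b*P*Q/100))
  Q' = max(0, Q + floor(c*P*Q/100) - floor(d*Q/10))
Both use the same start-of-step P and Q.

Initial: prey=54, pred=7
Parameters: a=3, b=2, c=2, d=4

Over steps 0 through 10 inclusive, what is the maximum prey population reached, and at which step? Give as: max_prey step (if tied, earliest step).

Step 1: prey: 54+16-7=63; pred: 7+7-2=12
Step 2: prey: 63+18-15=66; pred: 12+15-4=23
Step 3: prey: 66+19-30=55; pred: 23+30-9=44
Step 4: prey: 55+16-48=23; pred: 44+48-17=75
Step 5: prey: 23+6-34=0; pred: 75+34-30=79
Step 6: prey: 0+0-0=0; pred: 79+0-31=48
Step 7: prey: 0+0-0=0; pred: 48+0-19=29
Step 8: prey: 0+0-0=0; pred: 29+0-11=18
Step 9: prey: 0+0-0=0; pred: 18+0-7=11
Step 10: prey: 0+0-0=0; pred: 11+0-4=7
Max prey = 66 at step 2

Answer: 66 2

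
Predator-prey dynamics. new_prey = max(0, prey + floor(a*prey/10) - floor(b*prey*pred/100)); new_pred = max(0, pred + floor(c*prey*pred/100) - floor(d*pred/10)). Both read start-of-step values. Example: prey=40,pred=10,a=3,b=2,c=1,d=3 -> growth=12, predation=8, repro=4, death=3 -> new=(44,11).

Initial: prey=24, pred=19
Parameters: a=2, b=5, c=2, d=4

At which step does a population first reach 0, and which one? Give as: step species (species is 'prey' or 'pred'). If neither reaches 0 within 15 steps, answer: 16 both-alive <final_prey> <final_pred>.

Step 1: prey: 24+4-22=6; pred: 19+9-7=21
Step 2: prey: 6+1-6=1; pred: 21+2-8=15
Step 3: prey: 1+0-0=1; pred: 15+0-6=9
Step 4: prey: 1+0-0=1; pred: 9+0-3=6
Step 5: prey: 1+0-0=1; pred: 6+0-2=4
Step 6: prey: 1+0-0=1; pred: 4+0-1=3
Step 7: prey: 1+0-0=1; pred: 3+0-1=2
Step 8: prey: 1+0-0=1; pred: 2+0-0=2
Steps 9-15: state stable at prey=1, pred=2 (no change)
No extinction within 15 steps

Answer: 16 both-alive 1 2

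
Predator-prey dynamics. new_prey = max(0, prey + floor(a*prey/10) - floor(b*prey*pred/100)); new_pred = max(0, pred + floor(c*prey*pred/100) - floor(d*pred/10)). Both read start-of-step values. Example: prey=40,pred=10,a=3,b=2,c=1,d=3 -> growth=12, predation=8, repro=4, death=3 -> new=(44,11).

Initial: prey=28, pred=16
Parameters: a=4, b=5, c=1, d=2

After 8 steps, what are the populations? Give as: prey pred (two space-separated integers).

Answer: 3 6

Derivation:
Step 1: prey: 28+11-22=17; pred: 16+4-3=17
Step 2: prey: 17+6-14=9; pred: 17+2-3=16
Step 3: prey: 9+3-7=5; pred: 16+1-3=14
Step 4: prey: 5+2-3=4; pred: 14+0-2=12
Step 5: prey: 4+1-2=3; pred: 12+0-2=10
Step 6: prey: 3+1-1=3; pred: 10+0-2=8
Step 7: prey: 3+1-1=3; pred: 8+0-1=7
Step 8: prey: 3+1-1=3; pred: 7+0-1=6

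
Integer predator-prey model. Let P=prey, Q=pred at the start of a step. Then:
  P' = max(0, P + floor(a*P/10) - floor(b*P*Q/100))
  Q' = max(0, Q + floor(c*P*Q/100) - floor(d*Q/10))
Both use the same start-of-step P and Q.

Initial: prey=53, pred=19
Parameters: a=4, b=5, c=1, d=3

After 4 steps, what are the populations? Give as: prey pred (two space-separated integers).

Answer: 1 12

Derivation:
Step 1: prey: 53+21-50=24; pred: 19+10-5=24
Step 2: prey: 24+9-28=5; pred: 24+5-7=22
Step 3: prey: 5+2-5=2; pred: 22+1-6=17
Step 4: prey: 2+0-1=1; pred: 17+0-5=12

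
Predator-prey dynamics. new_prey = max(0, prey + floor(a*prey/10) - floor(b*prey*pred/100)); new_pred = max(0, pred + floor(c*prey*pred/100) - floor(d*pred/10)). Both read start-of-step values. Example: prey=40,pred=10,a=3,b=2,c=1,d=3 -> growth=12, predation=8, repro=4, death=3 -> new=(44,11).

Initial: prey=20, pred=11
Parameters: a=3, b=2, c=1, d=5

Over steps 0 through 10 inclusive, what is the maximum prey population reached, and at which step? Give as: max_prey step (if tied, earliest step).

Answer: 129 10

Derivation:
Step 1: prey: 20+6-4=22; pred: 11+2-5=8
Step 2: prey: 22+6-3=25; pred: 8+1-4=5
Step 3: prey: 25+7-2=30; pred: 5+1-2=4
Step 4: prey: 30+9-2=37; pred: 4+1-2=3
Step 5: prey: 37+11-2=46; pred: 3+1-1=3
Step 6: prey: 46+13-2=57; pred: 3+1-1=3
Step 7: prey: 57+17-3=71; pred: 3+1-1=3
Step 8: prey: 71+21-4=88; pred: 3+2-1=4
Step 9: prey: 88+26-7=107; pred: 4+3-2=5
Step 10: prey: 107+32-10=129; pred: 5+5-2=8
Max prey = 129 at step 10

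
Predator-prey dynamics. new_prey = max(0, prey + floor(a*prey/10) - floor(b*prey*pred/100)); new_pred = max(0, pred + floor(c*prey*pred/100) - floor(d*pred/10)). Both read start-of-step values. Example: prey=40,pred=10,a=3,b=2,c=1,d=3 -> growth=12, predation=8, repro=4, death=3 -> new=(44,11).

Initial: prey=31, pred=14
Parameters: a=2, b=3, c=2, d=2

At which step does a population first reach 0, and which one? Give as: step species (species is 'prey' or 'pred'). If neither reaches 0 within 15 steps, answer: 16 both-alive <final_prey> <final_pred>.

Answer: 16 both-alive 1 4

Derivation:
Step 1: prey: 31+6-13=24; pred: 14+8-2=20
Step 2: prey: 24+4-14=14; pred: 20+9-4=25
Step 3: prey: 14+2-10=6; pred: 25+7-5=27
Step 4: prey: 6+1-4=3; pred: 27+3-5=25
Step 5: prey: 3+0-2=1; pred: 25+1-5=21
Step 6: prey: 1+0-0=1; pred: 21+0-4=17
Step 7: prey: 1+0-0=1; pred: 17+0-3=14
Step 8: prey: 1+0-0=1; pred: 14+0-2=12
Step 9: prey: 1+0-0=1; pred: 12+0-2=10
Step 10: prey: 1+0-0=1; pred: 10+0-2=8
Step 11: prey: 1+0-0=1; pred: 8+0-1=7
Step 12: prey: 1+0-0=1; pred: 7+0-1=6
Step 13: prey: 1+0-0=1; pred: 6+0-1=5
Step 14: prey: 1+0-0=1; pred: 5+0-1=4
Step 15: prey: 1+0-0=1; pred: 4+0-0=4
No extinction within 15 steps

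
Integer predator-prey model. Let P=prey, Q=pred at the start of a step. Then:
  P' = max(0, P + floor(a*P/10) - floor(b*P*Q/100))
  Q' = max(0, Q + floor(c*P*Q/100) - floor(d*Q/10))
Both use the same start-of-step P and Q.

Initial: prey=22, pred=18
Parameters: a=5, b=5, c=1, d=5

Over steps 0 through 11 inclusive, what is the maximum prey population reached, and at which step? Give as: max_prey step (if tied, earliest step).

Step 1: prey: 22+11-19=14; pred: 18+3-9=12
Step 2: prey: 14+7-8=13; pred: 12+1-6=7
Step 3: prey: 13+6-4=15; pred: 7+0-3=4
Step 4: prey: 15+7-3=19; pred: 4+0-2=2
Step 5: prey: 19+9-1=27; pred: 2+0-1=1
Step 6: prey: 27+13-1=39; pred: 1+0-0=1
Step 7: prey: 39+19-1=57; pred: 1+0-0=1
Step 8: prey: 57+28-2=83; pred: 1+0-0=1
Step 9: prey: 83+41-4=120; pred: 1+0-0=1
Step 10: prey: 120+60-6=174; pred: 1+1-0=2
Step 11: prey: 174+87-17=244; pred: 2+3-1=4
Max prey = 244 at step 11

Answer: 244 11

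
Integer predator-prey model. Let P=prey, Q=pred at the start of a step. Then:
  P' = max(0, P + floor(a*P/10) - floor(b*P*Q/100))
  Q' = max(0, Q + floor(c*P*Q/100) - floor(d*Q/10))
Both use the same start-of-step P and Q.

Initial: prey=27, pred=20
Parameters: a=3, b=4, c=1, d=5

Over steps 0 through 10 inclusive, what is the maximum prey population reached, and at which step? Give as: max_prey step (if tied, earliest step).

Step 1: prey: 27+8-21=14; pred: 20+5-10=15
Step 2: prey: 14+4-8=10; pred: 15+2-7=10
Step 3: prey: 10+3-4=9; pred: 10+1-5=6
Step 4: prey: 9+2-2=9; pred: 6+0-3=3
Step 5: prey: 9+2-1=10; pred: 3+0-1=2
Step 6: prey: 10+3-0=13; pred: 2+0-1=1
Step 7: prey: 13+3-0=16; pred: 1+0-0=1
Step 8: prey: 16+4-0=20; pred: 1+0-0=1
Step 9: prey: 20+6-0=26; pred: 1+0-0=1
Step 10: prey: 26+7-1=32; pred: 1+0-0=1
Max prey = 32 at step 10

Answer: 32 10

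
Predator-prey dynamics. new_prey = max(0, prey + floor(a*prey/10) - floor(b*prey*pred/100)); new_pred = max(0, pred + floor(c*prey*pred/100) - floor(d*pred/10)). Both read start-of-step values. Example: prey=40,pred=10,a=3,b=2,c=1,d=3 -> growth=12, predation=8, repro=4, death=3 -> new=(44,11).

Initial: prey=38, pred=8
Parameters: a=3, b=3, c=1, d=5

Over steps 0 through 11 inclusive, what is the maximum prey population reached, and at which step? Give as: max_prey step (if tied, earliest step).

Step 1: prey: 38+11-9=40; pred: 8+3-4=7
Step 2: prey: 40+12-8=44; pred: 7+2-3=6
Step 3: prey: 44+13-7=50; pred: 6+2-3=5
Step 4: prey: 50+15-7=58; pred: 5+2-2=5
Step 5: prey: 58+17-8=67; pred: 5+2-2=5
Step 6: prey: 67+20-10=77; pred: 5+3-2=6
Step 7: prey: 77+23-13=87; pred: 6+4-3=7
Step 8: prey: 87+26-18=95; pred: 7+6-3=10
Step 9: prey: 95+28-28=95; pred: 10+9-5=14
Step 10: prey: 95+28-39=84; pred: 14+13-7=20
Step 11: prey: 84+25-50=59; pred: 20+16-10=26
Max prey = 95 at step 8

Answer: 95 8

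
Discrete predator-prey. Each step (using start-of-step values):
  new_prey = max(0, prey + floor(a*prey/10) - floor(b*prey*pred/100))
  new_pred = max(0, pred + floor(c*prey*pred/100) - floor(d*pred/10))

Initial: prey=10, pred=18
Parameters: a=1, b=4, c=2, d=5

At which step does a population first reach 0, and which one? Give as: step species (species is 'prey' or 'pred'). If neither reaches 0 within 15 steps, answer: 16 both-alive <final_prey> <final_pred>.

Answer: 16 both-alive 3 1

Derivation:
Step 1: prey: 10+1-7=4; pred: 18+3-9=12
Step 2: prey: 4+0-1=3; pred: 12+0-6=6
Step 3: prey: 3+0-0=3; pred: 6+0-3=3
Step 4: prey: 3+0-0=3; pred: 3+0-1=2
Step 5: prey: 3+0-0=3; pred: 2+0-1=1
Step 6: prey: 3+0-0=3; pred: 1+0-0=1
Steps 7-15: state stable at prey=3, pred=1 (no change)
No extinction within 15 steps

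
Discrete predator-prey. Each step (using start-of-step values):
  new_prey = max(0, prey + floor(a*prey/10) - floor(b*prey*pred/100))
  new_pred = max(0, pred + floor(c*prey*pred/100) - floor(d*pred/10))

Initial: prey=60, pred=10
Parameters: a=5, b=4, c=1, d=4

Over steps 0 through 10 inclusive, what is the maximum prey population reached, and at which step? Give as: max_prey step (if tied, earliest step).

Step 1: prey: 60+30-24=66; pred: 10+6-4=12
Step 2: prey: 66+33-31=68; pred: 12+7-4=15
Step 3: prey: 68+34-40=62; pred: 15+10-6=19
Step 4: prey: 62+31-47=46; pred: 19+11-7=23
Step 5: prey: 46+23-42=27; pred: 23+10-9=24
Step 6: prey: 27+13-25=15; pred: 24+6-9=21
Step 7: prey: 15+7-12=10; pred: 21+3-8=16
Step 8: prey: 10+5-6=9; pred: 16+1-6=11
Step 9: prey: 9+4-3=10; pred: 11+0-4=7
Step 10: prey: 10+5-2=13; pred: 7+0-2=5
Max prey = 68 at step 2

Answer: 68 2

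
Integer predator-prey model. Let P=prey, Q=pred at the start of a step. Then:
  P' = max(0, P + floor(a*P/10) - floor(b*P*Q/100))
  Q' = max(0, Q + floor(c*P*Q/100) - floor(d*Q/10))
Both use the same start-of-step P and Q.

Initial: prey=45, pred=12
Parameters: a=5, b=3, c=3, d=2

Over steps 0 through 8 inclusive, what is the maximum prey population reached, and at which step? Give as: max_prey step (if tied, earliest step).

Step 1: prey: 45+22-16=51; pred: 12+16-2=26
Step 2: prey: 51+25-39=37; pred: 26+39-5=60
Step 3: prey: 37+18-66=0; pred: 60+66-12=114
Step 4: prey: 0+0-0=0; pred: 114+0-22=92
Step 5: prey: 0+0-0=0; pred: 92+0-18=74
Step 6: prey: 0+0-0=0; pred: 74+0-14=60
Step 7: prey: 0+0-0=0; pred: 60+0-12=48
Step 8: prey: 0+0-0=0; pred: 48+0-9=39
Max prey = 51 at step 1

Answer: 51 1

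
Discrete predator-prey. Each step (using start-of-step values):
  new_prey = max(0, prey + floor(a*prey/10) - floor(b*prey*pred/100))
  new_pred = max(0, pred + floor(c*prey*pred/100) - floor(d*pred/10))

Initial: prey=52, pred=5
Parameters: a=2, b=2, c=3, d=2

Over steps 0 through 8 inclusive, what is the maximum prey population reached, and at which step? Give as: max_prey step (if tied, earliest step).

Step 1: prey: 52+10-5=57; pred: 5+7-1=11
Step 2: prey: 57+11-12=56; pred: 11+18-2=27
Step 3: prey: 56+11-30=37; pred: 27+45-5=67
Step 4: prey: 37+7-49=0; pred: 67+74-13=128
Step 5: prey: 0+0-0=0; pred: 128+0-25=103
Step 6: prey: 0+0-0=0; pred: 103+0-20=83
Step 7: prey: 0+0-0=0; pred: 83+0-16=67
Step 8: prey: 0+0-0=0; pred: 67+0-13=54
Max prey = 57 at step 1

Answer: 57 1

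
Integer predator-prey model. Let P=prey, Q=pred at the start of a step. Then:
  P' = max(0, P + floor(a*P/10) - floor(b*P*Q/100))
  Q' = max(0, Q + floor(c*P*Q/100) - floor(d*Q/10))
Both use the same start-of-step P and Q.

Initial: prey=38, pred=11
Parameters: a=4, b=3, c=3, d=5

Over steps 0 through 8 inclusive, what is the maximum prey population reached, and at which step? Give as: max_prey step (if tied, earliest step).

Answer: 41 1

Derivation:
Step 1: prey: 38+15-12=41; pred: 11+12-5=18
Step 2: prey: 41+16-22=35; pred: 18+22-9=31
Step 3: prey: 35+14-32=17; pred: 31+32-15=48
Step 4: prey: 17+6-24=0; pred: 48+24-24=48
Step 5: prey: 0+0-0=0; pred: 48+0-24=24
Step 6: prey: 0+0-0=0; pred: 24+0-12=12
Step 7: prey: 0+0-0=0; pred: 12+0-6=6
Step 8: prey: 0+0-0=0; pred: 6+0-3=3
Max prey = 41 at step 1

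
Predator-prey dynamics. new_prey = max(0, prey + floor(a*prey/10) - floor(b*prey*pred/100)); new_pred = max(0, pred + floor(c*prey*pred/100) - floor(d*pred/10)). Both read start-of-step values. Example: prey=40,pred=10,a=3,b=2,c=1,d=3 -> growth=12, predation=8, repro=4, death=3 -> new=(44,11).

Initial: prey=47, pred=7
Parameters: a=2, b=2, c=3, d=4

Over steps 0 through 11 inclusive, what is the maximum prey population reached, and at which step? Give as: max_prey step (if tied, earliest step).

Answer: 50 1

Derivation:
Step 1: prey: 47+9-6=50; pred: 7+9-2=14
Step 2: prey: 50+10-14=46; pred: 14+21-5=30
Step 3: prey: 46+9-27=28; pred: 30+41-12=59
Step 4: prey: 28+5-33=0; pred: 59+49-23=85
Step 5: prey: 0+0-0=0; pred: 85+0-34=51
Step 6: prey: 0+0-0=0; pred: 51+0-20=31
Step 7: prey: 0+0-0=0; pred: 31+0-12=19
Step 8: prey: 0+0-0=0; pred: 19+0-7=12
Step 9: prey: 0+0-0=0; pred: 12+0-4=8
Step 10: prey: 0+0-0=0; pred: 8+0-3=5
Step 11: prey: 0+0-0=0; pred: 5+0-2=3
Max prey = 50 at step 1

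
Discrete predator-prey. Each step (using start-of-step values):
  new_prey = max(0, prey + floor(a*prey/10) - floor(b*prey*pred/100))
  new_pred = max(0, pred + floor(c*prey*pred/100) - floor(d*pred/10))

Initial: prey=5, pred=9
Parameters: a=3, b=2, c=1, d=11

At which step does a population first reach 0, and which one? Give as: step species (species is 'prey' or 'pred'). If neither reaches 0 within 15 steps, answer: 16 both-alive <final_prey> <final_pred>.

Step 1: prey: 5+1-0=6; pred: 9+0-9=0
First extinction: pred at step 1

Answer: 1 pred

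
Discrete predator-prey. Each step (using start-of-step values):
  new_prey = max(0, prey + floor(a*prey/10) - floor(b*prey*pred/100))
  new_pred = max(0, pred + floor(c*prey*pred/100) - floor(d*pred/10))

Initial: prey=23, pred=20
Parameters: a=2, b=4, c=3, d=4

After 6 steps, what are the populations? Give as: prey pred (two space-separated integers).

Answer: 1 3

Derivation:
Step 1: prey: 23+4-18=9; pred: 20+13-8=25
Step 2: prey: 9+1-9=1; pred: 25+6-10=21
Step 3: prey: 1+0-0=1; pred: 21+0-8=13
Step 4: prey: 1+0-0=1; pred: 13+0-5=8
Step 5: prey: 1+0-0=1; pred: 8+0-3=5
Step 6: prey: 1+0-0=1; pred: 5+0-2=3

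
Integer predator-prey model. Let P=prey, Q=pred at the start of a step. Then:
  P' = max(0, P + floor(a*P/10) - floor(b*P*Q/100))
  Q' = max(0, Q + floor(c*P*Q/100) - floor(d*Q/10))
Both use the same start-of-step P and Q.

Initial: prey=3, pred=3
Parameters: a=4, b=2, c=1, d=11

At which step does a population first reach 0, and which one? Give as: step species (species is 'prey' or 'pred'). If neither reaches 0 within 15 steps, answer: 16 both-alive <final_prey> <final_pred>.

Answer: 1 pred

Derivation:
Step 1: prey: 3+1-0=4; pred: 3+0-3=0
First extinction: pred at step 1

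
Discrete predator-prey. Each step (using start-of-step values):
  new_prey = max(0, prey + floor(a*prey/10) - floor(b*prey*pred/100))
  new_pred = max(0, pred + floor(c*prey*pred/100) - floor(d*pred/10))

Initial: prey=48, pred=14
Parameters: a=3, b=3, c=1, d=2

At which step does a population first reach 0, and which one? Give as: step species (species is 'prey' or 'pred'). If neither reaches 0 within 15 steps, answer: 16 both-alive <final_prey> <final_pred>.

Step 1: prey: 48+14-20=42; pred: 14+6-2=18
Step 2: prey: 42+12-22=32; pred: 18+7-3=22
Step 3: prey: 32+9-21=20; pred: 22+7-4=25
Step 4: prey: 20+6-15=11; pred: 25+5-5=25
Step 5: prey: 11+3-8=6; pred: 25+2-5=22
Step 6: prey: 6+1-3=4; pred: 22+1-4=19
Step 7: prey: 4+1-2=3; pred: 19+0-3=16
Step 8: prey: 3+0-1=2; pred: 16+0-3=13
Step 9: prey: 2+0-0=2; pred: 13+0-2=11
Step 10: prey: 2+0-0=2; pred: 11+0-2=9
Step 11: prey: 2+0-0=2; pred: 9+0-1=8
Step 12: prey: 2+0-0=2; pred: 8+0-1=7
Step 13: prey: 2+0-0=2; pred: 7+0-1=6
Step 14: prey: 2+0-0=2; pred: 6+0-1=5
Step 15: prey: 2+0-0=2; pred: 5+0-1=4
No extinction within 15 steps

Answer: 16 both-alive 2 4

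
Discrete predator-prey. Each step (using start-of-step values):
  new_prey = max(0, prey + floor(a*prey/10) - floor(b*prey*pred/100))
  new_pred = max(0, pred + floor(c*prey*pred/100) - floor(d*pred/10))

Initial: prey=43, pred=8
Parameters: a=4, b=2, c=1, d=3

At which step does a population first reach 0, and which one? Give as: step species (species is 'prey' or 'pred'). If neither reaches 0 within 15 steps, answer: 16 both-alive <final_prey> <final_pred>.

Step 1: prey: 43+17-6=54; pred: 8+3-2=9
Step 2: prey: 54+21-9=66; pred: 9+4-2=11
Step 3: prey: 66+26-14=78; pred: 11+7-3=15
Step 4: prey: 78+31-23=86; pred: 15+11-4=22
Step 5: prey: 86+34-37=83; pred: 22+18-6=34
Step 6: prey: 83+33-56=60; pred: 34+28-10=52
Step 7: prey: 60+24-62=22; pred: 52+31-15=68
Step 8: prey: 22+8-29=1; pred: 68+14-20=62
Step 9: prey: 1+0-1=0; pred: 62+0-18=44
First extinction: prey at step 9

Answer: 9 prey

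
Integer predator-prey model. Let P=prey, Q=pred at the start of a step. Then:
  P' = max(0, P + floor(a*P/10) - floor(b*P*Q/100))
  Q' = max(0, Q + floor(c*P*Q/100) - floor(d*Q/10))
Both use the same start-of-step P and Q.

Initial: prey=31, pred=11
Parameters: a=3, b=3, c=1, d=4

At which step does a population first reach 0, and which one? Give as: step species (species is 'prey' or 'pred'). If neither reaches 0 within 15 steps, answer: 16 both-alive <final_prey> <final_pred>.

Answer: 16 both-alive 43 15

Derivation:
Step 1: prey: 31+9-10=30; pred: 11+3-4=10
Step 2: prey: 30+9-9=30; pred: 10+3-4=9
Step 3: prey: 30+9-8=31; pred: 9+2-3=8
Step 4: prey: 31+9-7=33; pred: 8+2-3=7
Step 5: prey: 33+9-6=36; pred: 7+2-2=7
Step 6: prey: 36+10-7=39; pred: 7+2-2=7
Step 7: prey: 39+11-8=42; pred: 7+2-2=7
Step 8: prey: 42+12-8=46; pred: 7+2-2=7
Step 9: prey: 46+13-9=50; pred: 7+3-2=8
Step 10: prey: 50+15-12=53; pred: 8+4-3=9
Step 11: prey: 53+15-14=54; pred: 9+4-3=10
Step 12: prey: 54+16-16=54; pred: 10+5-4=11
Step 13: prey: 54+16-17=53; pred: 11+5-4=12
Step 14: prey: 53+15-19=49; pred: 12+6-4=14
Step 15: prey: 49+14-20=43; pred: 14+6-5=15
No extinction within 15 steps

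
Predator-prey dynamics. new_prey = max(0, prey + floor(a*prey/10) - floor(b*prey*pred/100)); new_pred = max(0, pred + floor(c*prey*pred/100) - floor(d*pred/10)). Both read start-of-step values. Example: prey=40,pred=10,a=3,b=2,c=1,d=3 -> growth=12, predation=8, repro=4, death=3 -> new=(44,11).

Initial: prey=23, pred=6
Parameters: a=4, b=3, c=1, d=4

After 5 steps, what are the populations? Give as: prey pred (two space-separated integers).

Step 1: prey: 23+9-4=28; pred: 6+1-2=5
Step 2: prey: 28+11-4=35; pred: 5+1-2=4
Step 3: prey: 35+14-4=45; pred: 4+1-1=4
Step 4: prey: 45+18-5=58; pred: 4+1-1=4
Step 5: prey: 58+23-6=75; pred: 4+2-1=5

Answer: 75 5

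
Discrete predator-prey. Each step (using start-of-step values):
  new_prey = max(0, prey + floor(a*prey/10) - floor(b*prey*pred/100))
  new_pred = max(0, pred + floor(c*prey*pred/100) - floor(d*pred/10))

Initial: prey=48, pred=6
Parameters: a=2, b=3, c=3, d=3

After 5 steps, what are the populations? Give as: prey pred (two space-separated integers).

Answer: 0 42

Derivation:
Step 1: prey: 48+9-8=49; pred: 6+8-1=13
Step 2: prey: 49+9-19=39; pred: 13+19-3=29
Step 3: prey: 39+7-33=13; pred: 29+33-8=54
Step 4: prey: 13+2-21=0; pred: 54+21-16=59
Step 5: prey: 0+0-0=0; pred: 59+0-17=42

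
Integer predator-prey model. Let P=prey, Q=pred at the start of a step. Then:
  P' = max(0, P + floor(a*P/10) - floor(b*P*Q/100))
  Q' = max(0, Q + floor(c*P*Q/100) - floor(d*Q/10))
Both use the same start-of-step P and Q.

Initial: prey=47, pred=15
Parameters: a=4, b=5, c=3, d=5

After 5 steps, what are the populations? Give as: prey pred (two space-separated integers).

Step 1: prey: 47+18-35=30; pred: 15+21-7=29
Step 2: prey: 30+12-43=0; pred: 29+26-14=41
Step 3: prey: 0+0-0=0; pred: 41+0-20=21
Step 4: prey: 0+0-0=0; pred: 21+0-10=11
Step 5: prey: 0+0-0=0; pred: 11+0-5=6

Answer: 0 6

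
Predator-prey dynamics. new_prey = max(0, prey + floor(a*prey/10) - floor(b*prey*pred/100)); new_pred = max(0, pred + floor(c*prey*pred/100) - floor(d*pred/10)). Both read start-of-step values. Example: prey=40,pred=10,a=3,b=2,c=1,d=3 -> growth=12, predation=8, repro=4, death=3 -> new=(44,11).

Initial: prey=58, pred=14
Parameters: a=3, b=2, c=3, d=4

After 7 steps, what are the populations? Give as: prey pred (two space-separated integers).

Step 1: prey: 58+17-16=59; pred: 14+24-5=33
Step 2: prey: 59+17-38=38; pred: 33+58-13=78
Step 3: prey: 38+11-59=0; pred: 78+88-31=135
Step 4: prey: 0+0-0=0; pred: 135+0-54=81
Step 5: prey: 0+0-0=0; pred: 81+0-32=49
Step 6: prey: 0+0-0=0; pred: 49+0-19=30
Step 7: prey: 0+0-0=0; pred: 30+0-12=18

Answer: 0 18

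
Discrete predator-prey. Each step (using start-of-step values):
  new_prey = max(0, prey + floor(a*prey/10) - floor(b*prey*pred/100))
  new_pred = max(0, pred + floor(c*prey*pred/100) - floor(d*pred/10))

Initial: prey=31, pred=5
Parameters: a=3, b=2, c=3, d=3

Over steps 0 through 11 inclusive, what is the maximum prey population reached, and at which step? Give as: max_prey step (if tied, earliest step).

Step 1: prey: 31+9-3=37; pred: 5+4-1=8
Step 2: prey: 37+11-5=43; pred: 8+8-2=14
Step 3: prey: 43+12-12=43; pred: 14+18-4=28
Step 4: prey: 43+12-24=31; pred: 28+36-8=56
Step 5: prey: 31+9-34=6; pred: 56+52-16=92
Step 6: prey: 6+1-11=0; pred: 92+16-27=81
Step 7: prey: 0+0-0=0; pred: 81+0-24=57
Step 8: prey: 0+0-0=0; pred: 57+0-17=40
Step 9: prey: 0+0-0=0; pred: 40+0-12=28
Step 10: prey: 0+0-0=0; pred: 28+0-8=20
Step 11: prey: 0+0-0=0; pred: 20+0-6=14
Max prey = 43 at step 2

Answer: 43 2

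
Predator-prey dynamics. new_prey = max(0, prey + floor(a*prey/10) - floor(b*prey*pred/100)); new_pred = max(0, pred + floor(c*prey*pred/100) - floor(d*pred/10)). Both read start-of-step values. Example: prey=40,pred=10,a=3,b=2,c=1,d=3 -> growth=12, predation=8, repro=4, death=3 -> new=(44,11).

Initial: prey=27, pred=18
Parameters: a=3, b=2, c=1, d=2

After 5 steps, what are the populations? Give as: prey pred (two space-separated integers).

Step 1: prey: 27+8-9=26; pred: 18+4-3=19
Step 2: prey: 26+7-9=24; pred: 19+4-3=20
Step 3: prey: 24+7-9=22; pred: 20+4-4=20
Step 4: prey: 22+6-8=20; pred: 20+4-4=20
Step 5: prey: 20+6-8=18; pred: 20+4-4=20

Answer: 18 20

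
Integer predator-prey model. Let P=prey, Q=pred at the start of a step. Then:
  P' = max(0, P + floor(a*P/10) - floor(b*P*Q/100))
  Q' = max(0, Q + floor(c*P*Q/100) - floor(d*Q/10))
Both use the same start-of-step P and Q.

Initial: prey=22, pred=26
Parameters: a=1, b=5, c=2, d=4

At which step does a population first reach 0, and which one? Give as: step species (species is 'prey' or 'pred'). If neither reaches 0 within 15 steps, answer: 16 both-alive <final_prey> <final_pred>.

Answer: 1 prey

Derivation:
Step 1: prey: 22+2-28=0; pred: 26+11-10=27
First extinction: prey at step 1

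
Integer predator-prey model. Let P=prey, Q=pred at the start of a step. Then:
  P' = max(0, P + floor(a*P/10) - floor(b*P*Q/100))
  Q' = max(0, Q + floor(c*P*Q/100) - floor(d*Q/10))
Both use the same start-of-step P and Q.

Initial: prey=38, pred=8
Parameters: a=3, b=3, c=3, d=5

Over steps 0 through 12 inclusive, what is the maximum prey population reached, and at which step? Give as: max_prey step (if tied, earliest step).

Answer: 40 1

Derivation:
Step 1: prey: 38+11-9=40; pred: 8+9-4=13
Step 2: prey: 40+12-15=37; pred: 13+15-6=22
Step 3: prey: 37+11-24=24; pred: 22+24-11=35
Step 4: prey: 24+7-25=6; pred: 35+25-17=43
Step 5: prey: 6+1-7=0; pred: 43+7-21=29
Step 6: prey: 0+0-0=0; pred: 29+0-14=15
Step 7: prey: 0+0-0=0; pred: 15+0-7=8
Step 8: prey: 0+0-0=0; pred: 8+0-4=4
Step 9: prey: 0+0-0=0; pred: 4+0-2=2
Step 10: prey: 0+0-0=0; pred: 2+0-1=1
Step 11: prey: 0+0-0=0; pred: 1+0-0=1
Step 12: prey: 0+0-0=0; pred: 1+0-0=1
Max prey = 40 at step 1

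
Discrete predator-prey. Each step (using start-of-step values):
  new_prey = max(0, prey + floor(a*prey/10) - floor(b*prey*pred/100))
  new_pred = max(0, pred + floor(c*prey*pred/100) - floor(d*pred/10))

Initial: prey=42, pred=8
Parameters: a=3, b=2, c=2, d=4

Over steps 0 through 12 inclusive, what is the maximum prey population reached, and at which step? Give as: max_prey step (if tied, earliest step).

Answer: 52 2

Derivation:
Step 1: prey: 42+12-6=48; pred: 8+6-3=11
Step 2: prey: 48+14-10=52; pred: 11+10-4=17
Step 3: prey: 52+15-17=50; pred: 17+17-6=28
Step 4: prey: 50+15-28=37; pred: 28+28-11=45
Step 5: prey: 37+11-33=15; pred: 45+33-18=60
Step 6: prey: 15+4-18=1; pred: 60+18-24=54
Step 7: prey: 1+0-1=0; pred: 54+1-21=34
Step 8: prey: 0+0-0=0; pred: 34+0-13=21
Step 9: prey: 0+0-0=0; pred: 21+0-8=13
Step 10: prey: 0+0-0=0; pred: 13+0-5=8
Step 11: prey: 0+0-0=0; pred: 8+0-3=5
Step 12: prey: 0+0-0=0; pred: 5+0-2=3
Max prey = 52 at step 2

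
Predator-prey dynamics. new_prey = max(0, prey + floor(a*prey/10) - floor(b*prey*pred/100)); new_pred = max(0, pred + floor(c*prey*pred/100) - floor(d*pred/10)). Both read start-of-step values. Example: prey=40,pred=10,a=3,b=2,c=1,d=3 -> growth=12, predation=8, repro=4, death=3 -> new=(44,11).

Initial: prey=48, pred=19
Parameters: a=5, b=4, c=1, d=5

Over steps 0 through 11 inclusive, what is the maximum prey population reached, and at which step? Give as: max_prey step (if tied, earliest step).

Answer: 167 11

Derivation:
Step 1: prey: 48+24-36=36; pred: 19+9-9=19
Step 2: prey: 36+18-27=27; pred: 19+6-9=16
Step 3: prey: 27+13-17=23; pred: 16+4-8=12
Step 4: prey: 23+11-11=23; pred: 12+2-6=8
Step 5: prey: 23+11-7=27; pred: 8+1-4=5
Step 6: prey: 27+13-5=35; pred: 5+1-2=4
Step 7: prey: 35+17-5=47; pred: 4+1-2=3
Step 8: prey: 47+23-5=65; pred: 3+1-1=3
Step 9: prey: 65+32-7=90; pred: 3+1-1=3
Step 10: prey: 90+45-10=125; pred: 3+2-1=4
Step 11: prey: 125+62-20=167; pred: 4+5-2=7
Max prey = 167 at step 11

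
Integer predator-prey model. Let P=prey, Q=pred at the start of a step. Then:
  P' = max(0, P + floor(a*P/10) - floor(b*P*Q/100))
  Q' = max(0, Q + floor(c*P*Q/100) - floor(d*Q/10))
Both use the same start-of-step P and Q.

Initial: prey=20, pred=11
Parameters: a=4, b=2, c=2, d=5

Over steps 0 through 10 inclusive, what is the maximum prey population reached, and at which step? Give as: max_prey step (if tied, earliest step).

Step 1: prey: 20+8-4=24; pred: 11+4-5=10
Step 2: prey: 24+9-4=29; pred: 10+4-5=9
Step 3: prey: 29+11-5=35; pred: 9+5-4=10
Step 4: prey: 35+14-7=42; pred: 10+7-5=12
Step 5: prey: 42+16-10=48; pred: 12+10-6=16
Step 6: prey: 48+19-15=52; pred: 16+15-8=23
Step 7: prey: 52+20-23=49; pred: 23+23-11=35
Step 8: prey: 49+19-34=34; pred: 35+34-17=52
Step 9: prey: 34+13-35=12; pred: 52+35-26=61
Step 10: prey: 12+4-14=2; pred: 61+14-30=45
Max prey = 52 at step 6

Answer: 52 6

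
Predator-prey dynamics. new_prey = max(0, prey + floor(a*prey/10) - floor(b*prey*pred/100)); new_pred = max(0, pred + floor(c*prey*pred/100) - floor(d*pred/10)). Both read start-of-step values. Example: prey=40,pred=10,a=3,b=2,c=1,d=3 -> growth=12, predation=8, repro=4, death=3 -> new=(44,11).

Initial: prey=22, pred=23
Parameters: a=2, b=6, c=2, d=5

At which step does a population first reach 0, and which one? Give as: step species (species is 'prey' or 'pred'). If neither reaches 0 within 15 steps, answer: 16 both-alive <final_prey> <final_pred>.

Answer: 1 prey

Derivation:
Step 1: prey: 22+4-30=0; pred: 23+10-11=22
First extinction: prey at step 1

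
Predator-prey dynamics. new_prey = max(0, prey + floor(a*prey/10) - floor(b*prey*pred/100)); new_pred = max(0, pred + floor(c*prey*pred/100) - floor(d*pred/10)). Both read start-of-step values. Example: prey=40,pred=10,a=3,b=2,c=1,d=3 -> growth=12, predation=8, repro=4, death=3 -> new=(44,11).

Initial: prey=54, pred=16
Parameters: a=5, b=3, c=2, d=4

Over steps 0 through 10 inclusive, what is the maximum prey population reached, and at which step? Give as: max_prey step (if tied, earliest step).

Answer: 56 1

Derivation:
Step 1: prey: 54+27-25=56; pred: 16+17-6=27
Step 2: prey: 56+28-45=39; pred: 27+30-10=47
Step 3: prey: 39+19-54=4; pred: 47+36-18=65
Step 4: prey: 4+2-7=0; pred: 65+5-26=44
Step 5: prey: 0+0-0=0; pred: 44+0-17=27
Step 6: prey: 0+0-0=0; pred: 27+0-10=17
Step 7: prey: 0+0-0=0; pred: 17+0-6=11
Step 8: prey: 0+0-0=0; pred: 11+0-4=7
Step 9: prey: 0+0-0=0; pred: 7+0-2=5
Step 10: prey: 0+0-0=0; pred: 5+0-2=3
Max prey = 56 at step 1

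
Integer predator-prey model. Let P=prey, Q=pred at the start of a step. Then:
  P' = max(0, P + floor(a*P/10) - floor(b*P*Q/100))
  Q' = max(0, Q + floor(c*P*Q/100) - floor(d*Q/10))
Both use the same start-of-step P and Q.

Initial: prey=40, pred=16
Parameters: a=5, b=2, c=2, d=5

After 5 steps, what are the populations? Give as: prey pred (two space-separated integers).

Step 1: prey: 40+20-12=48; pred: 16+12-8=20
Step 2: prey: 48+24-19=53; pred: 20+19-10=29
Step 3: prey: 53+26-30=49; pred: 29+30-14=45
Step 4: prey: 49+24-44=29; pred: 45+44-22=67
Step 5: prey: 29+14-38=5; pred: 67+38-33=72

Answer: 5 72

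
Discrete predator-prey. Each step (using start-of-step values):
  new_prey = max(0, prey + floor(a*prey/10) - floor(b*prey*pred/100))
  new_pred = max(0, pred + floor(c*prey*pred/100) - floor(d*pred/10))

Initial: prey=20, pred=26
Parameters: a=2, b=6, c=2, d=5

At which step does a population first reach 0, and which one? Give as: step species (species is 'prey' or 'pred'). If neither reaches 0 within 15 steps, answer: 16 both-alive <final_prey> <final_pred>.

Step 1: prey: 20+4-31=0; pred: 26+10-13=23
First extinction: prey at step 1

Answer: 1 prey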